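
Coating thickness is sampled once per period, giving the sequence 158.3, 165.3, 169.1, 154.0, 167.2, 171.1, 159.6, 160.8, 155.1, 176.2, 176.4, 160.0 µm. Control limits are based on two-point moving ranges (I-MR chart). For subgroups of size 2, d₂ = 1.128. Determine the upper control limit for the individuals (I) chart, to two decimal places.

188.39

X̄ = (158.3 + 165.3 + 169.1 + 154.0 + 167.2 + 171.1 + 159.6 + 160.8 + 155.1 + 176.2 + 176.4 + 160.0) / 12 = 164.4250
Moving ranges: 7.0, 3.8, 15.1, 13.2, 3.9, 11.5, 1.2, 5.7, 21.1, 0.2, 16.4; M̄R̄ = 99.1000 / 11 = 9.0091
UCL = X̄ + 3·M̄R̄/d₂ = 164.4250 + 3 × 9.0091 / 1.128 = 188.3853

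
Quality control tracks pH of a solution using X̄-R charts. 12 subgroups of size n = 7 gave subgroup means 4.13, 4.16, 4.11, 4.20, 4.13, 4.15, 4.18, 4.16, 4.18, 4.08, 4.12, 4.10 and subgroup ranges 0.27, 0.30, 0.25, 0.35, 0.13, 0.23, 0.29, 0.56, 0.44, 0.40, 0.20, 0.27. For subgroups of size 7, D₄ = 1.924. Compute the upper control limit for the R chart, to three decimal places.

R̄ = (0.27 + 0.30 + 0.25 + 0.35 + 0.13 + 0.23 + 0.29 + 0.56 + 0.44 + 0.40 + 0.20 + 0.27) / 12 = 3.6900 / 12 = 0.3075
UCL_R = D₄·R̄ = 1.924 × 0.3075 = 0.5916

0.592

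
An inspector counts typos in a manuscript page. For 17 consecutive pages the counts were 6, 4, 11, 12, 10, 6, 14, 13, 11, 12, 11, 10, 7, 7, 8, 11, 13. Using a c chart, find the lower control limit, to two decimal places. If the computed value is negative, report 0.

0.39

c̄ = (6 + 4 + 11 + 12 + 10 + 6 + 14 + 13 + 11 + 12 + 11 + 10 + 7 + 7 + 8 + 11 + 13) / 17 = 166 / 17 = 9.7647
LCL = c̄ − 3√c̄ = 9.7647 − 3 × 3.1249 = 0.3901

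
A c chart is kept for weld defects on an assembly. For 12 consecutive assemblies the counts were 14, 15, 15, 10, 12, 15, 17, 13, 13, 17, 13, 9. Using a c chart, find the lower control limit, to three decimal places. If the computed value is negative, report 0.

2.527

c̄ = (14 + 15 + 15 + 10 + 12 + 15 + 17 + 13 + 13 + 17 + 13 + 9) / 12 = 163 / 12 = 13.5833
LCL = c̄ − 3√c̄ = 13.5833 − 3 × 3.6856 = 2.5267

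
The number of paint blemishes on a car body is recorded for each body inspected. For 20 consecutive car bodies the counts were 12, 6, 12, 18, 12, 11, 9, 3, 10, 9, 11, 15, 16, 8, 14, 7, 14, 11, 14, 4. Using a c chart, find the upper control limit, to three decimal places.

c̄ = (12 + 6 + 12 + 18 + 12 + 11 + 9 + 3 + 10 + 9 + 11 + 15 + 16 + 8 + 14 + 7 + 14 + 11 + 14 + 4) / 20 = 216 / 20 = 10.8000
UCL = c̄ + 3√c̄ = 10.8000 + 3 × √10.8000 = 10.8000 + 3 × 3.2863 = 20.6590

20.659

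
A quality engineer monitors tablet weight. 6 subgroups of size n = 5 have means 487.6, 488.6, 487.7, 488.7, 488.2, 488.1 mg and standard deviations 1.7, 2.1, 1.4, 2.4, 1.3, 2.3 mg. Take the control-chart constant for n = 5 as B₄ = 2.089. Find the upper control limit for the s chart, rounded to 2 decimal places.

3.90

s̄ = (1.7 + 2.1 + 1.4 + 2.4 + 1.3 + 2.3) / 6 = 1.8667
UCL_s = B₄·s̄ = 2.089 × 1.8667 = 3.8995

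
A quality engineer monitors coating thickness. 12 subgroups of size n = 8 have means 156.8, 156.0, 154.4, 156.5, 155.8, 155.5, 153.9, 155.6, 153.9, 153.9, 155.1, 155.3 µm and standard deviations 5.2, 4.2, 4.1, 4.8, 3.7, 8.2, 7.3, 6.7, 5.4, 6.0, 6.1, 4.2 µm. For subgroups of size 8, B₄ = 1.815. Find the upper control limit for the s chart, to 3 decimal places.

s̄ = (5.2 + 4.2 + 4.1 + 4.8 + 3.7 + 8.2 + 7.3 + 6.7 + 5.4 + 6.0 + 6.1 + 4.2) / 12 = 5.4917
UCL_s = B₄·s̄ = 1.815 × 5.4917 = 9.9674

9.967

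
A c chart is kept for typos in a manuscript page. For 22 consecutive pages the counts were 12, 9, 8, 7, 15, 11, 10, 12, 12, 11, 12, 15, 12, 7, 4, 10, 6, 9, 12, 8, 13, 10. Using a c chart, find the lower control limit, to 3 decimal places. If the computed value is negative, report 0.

0.633

c̄ = (12 + 9 + 8 + 7 + 15 + 11 + 10 + 12 + 12 + 11 + 12 + 15 + 12 + 7 + 4 + 10 + 6 + 9 + 12 + 8 + 13 + 10) / 22 = 225 / 22 = 10.2273
LCL = c̄ − 3√c̄ = 10.2273 − 3 × 3.1980 = 0.6332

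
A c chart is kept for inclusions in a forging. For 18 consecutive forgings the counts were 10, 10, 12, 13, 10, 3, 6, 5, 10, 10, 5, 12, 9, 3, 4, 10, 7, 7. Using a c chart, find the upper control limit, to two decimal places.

c̄ = (10 + 10 + 12 + 13 + 10 + 3 + 6 + 5 + 10 + 10 + 5 + 12 + 9 + 3 + 4 + 10 + 7 + 7) / 18 = 146 / 18 = 8.1111
UCL = c̄ + 3√c̄ = 8.1111 + 3 × √8.1111 = 8.1111 + 3 × 2.8480 = 16.6551

16.66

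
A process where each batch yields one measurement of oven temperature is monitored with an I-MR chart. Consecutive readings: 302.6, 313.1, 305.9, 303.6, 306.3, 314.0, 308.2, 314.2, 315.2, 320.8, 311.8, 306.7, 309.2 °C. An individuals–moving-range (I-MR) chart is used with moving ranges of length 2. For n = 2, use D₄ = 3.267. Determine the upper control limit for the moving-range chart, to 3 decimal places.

Moving ranges: 10.5, 7.2, 2.3, 2.7, 7.7, 5.8, 6.0, 1.0, 5.6, 9.0, 5.1, 2.5; M̄R̄ = 65.4000 / 12 = 5.4500
UCL_MR = D₄·M̄R̄ = 3.267 × 5.4500 = 17.8052

17.805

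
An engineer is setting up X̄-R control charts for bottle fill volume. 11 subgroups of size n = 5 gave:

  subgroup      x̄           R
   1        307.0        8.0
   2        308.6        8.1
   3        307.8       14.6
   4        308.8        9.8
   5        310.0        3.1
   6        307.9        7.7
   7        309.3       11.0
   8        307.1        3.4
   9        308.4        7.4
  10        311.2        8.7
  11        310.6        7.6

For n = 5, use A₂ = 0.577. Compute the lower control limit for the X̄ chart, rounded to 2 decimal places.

304.10

X̄̄ = (307.0 + 308.6 + 307.8 + 308.8 + 310.0 + 307.9 + 309.3 + 307.1 + 308.4 + 311.2 + 310.6) / 11 = 3396.7000 / 11 = 308.7909
R̄ = (8.0 + 8.1 + 14.6 + 9.8 + 3.1 + 7.7 + 11.0 + 3.4 + 7.4 + 8.7 + 7.6) / 11 = 89.4000 / 11 = 8.1273
LCL = X̄̄ − A₂·R̄ = 308.7909 − 0.577 × 8.1273 = 304.1015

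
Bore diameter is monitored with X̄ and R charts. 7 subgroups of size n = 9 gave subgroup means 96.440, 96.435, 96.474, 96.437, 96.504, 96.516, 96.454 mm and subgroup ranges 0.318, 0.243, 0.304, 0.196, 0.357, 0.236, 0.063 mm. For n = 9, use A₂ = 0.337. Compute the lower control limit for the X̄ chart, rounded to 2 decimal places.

96.38

X̄̄ = (96.440 + 96.435 + 96.474 + 96.437 + 96.504 + 96.516 + 96.454) / 7 = 675.2600 / 7 = 96.4657
R̄ = (0.318 + 0.243 + 0.304 + 0.196 + 0.357 + 0.236 + 0.063) / 7 = 1.7170 / 7 = 0.2453
LCL = X̄̄ − A₂·R̄ = 96.4657 − 0.337 × 0.2453 = 96.3831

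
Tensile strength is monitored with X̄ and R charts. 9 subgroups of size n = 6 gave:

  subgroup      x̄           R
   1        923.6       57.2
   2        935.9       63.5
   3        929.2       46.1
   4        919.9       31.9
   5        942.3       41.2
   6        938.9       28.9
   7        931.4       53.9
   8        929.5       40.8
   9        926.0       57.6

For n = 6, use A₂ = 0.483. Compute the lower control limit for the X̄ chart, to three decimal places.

908.145

X̄̄ = (923.6 + 935.9 + 929.2 + 919.9 + 942.3 + 938.9 + 931.4 + 929.5 + 926.0) / 9 = 8376.7000 / 9 = 930.7444
R̄ = (57.2 + 63.5 + 46.1 + 31.9 + 41.2 + 28.9 + 53.9 + 40.8 + 57.6) / 9 = 421.1000 / 9 = 46.7889
LCL = X̄̄ − A₂·R̄ = 930.7444 − 0.483 × 46.7889 = 908.1454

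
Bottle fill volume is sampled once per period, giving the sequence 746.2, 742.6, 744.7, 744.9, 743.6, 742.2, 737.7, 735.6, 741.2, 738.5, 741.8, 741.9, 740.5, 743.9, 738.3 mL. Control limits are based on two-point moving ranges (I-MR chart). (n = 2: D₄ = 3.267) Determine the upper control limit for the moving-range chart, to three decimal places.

Moving ranges: 3.6, 2.1, 0.2, 1.3, 1.4, 4.5, 2.1, 5.6, 2.7, 3.3, 0.1, 1.4, 3.4, 5.6; M̄R̄ = 37.3000 / 14 = 2.6643
UCL_MR = D₄·M̄R̄ = 3.267 × 2.6643 = 8.7042

8.704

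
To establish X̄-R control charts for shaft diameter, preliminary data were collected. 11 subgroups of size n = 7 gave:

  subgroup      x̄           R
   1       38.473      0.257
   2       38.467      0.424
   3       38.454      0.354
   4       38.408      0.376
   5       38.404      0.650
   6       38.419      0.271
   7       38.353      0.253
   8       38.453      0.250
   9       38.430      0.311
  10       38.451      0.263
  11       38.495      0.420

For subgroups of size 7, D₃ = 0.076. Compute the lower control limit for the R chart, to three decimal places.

R̄ = (0.257 + 0.424 + 0.354 + 0.376 + 0.650 + 0.271 + 0.253 + 0.250 + 0.311 + 0.263 + 0.420) / 11 = 3.8290 / 11 = 0.3481
LCL_R = D₃·R̄ = 0.076 × 0.3481 = 0.0265

0.026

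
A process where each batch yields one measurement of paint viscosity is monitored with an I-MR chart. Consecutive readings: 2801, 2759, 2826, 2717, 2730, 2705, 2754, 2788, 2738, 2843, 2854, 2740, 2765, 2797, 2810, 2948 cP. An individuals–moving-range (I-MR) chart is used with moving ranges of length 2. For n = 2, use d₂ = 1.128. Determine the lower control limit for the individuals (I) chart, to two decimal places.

2639.31

X̄ = (2801 + 2759 + 2826 + 2717 + 2730 + 2705 + 2754 + 2788 + 2738 + 2843 + 2854 + 2740 + 2765 + 2797 + 2810 + 2948) / 16 = 2785.9375
Moving ranges: 42, 67, 109, 13, 25, 49, 34, 50, 105, 11, 114, 25, 32, 13, 138; M̄R̄ = 827.0000 / 15 = 55.1333
LCL = X̄ − 3·M̄R̄/d₂ = 2785.9375 − 3 × 55.1333 / 1.128 = 2639.3063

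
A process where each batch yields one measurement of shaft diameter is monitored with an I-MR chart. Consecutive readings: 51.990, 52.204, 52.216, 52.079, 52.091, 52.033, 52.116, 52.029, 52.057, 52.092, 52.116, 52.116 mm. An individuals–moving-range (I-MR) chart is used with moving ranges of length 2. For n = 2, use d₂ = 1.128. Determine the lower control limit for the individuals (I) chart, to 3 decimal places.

X̄ = (51.990 + 52.204 + 52.216 + 52.079 + 52.091 + 52.033 + 52.116 + 52.029 + 52.057 + 52.092 + 52.116 + 52.116) / 12 = 52.0949
Moving ranges: 0.214, 0.012, 0.137, 0.012, 0.058, 0.083, 0.087, 0.028, 0.035, 0.024, 0.000; M̄R̄ = 0.6900 / 11 = 0.0627
LCL = X̄ − 3·M̄R̄/d₂ = 52.0949 − 3 × 0.0627 / 1.128 = 51.9281

51.928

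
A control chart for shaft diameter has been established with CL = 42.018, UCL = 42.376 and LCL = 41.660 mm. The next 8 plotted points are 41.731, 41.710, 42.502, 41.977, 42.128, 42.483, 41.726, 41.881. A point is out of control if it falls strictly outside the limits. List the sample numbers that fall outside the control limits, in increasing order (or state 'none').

Compare each point to [41.660, 42.376]: sample 3 = 42.502 > UCL; sample 6 = 42.483 > UCL.

3, 6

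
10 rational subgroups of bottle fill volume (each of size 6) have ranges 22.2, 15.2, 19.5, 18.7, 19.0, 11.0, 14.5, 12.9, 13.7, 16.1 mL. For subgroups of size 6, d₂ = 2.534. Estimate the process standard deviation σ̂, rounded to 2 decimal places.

6.42

R̄ = (22.2 + 15.2 + 19.5 + 18.7 + 19.0 + 11.0 + 14.5 + 12.9 + 13.7 + 16.1) / 10 = 16.2800
σ̂ = R̄ / d₂ = 16.2800 / 2.534 = 6.4246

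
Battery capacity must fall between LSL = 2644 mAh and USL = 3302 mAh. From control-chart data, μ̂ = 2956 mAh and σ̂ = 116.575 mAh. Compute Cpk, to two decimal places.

0.89

Cpu = (USL − μ̂) / (3σ̂) = (3302 − 2956) / (3 × 116.575) = 0.9893; Cpl = (μ̂ − LSL) / (3σ̂) = (2956 − 2644) / (3 × 116.575) = 0.8921; Cpk = min(Cpu, Cpl) = 0.8921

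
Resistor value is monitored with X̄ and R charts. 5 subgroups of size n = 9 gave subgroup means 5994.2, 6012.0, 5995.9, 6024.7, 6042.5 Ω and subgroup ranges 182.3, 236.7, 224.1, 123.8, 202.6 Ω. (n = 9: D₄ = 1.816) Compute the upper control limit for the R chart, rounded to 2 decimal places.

R̄ = (182.3 + 236.7 + 224.1 + 123.8 + 202.6) / 5 = 969.5000 / 5 = 193.9000
UCL_R = D₄·R̄ = 1.816 × 193.9000 = 352.1224

352.12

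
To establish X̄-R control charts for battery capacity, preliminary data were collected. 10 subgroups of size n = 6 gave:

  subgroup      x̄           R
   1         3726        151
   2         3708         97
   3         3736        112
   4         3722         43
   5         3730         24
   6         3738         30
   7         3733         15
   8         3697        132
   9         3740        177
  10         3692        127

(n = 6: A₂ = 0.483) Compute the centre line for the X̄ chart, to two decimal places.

X̄̄ = (3726 + 3708 + 3736 + 3722 + 3730 + 3738 + 3733 + 3697 + 3740 + 3692) / 10 = 37222.0000 / 10 = 3722.2000
CL = X̄̄ = 3722.2000

3722.20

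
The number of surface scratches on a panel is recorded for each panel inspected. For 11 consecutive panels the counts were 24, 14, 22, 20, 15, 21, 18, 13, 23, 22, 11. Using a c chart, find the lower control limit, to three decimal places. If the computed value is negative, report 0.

c̄ = (24 + 14 + 22 + 20 + 15 + 21 + 18 + 13 + 23 + 22 + 11) / 11 = 203 / 11 = 18.4545
LCL = c̄ − 3√c̄ = 18.4545 − 3 × 4.2959 = 5.5669

5.567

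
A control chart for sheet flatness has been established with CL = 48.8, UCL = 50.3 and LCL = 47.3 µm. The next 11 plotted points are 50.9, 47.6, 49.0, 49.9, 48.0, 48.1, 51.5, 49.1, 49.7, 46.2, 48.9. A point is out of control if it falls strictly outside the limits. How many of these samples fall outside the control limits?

3

Compare each point to [47.3, 50.3]: sample 1 = 50.9 > UCL; sample 7 = 51.5 > UCL; sample 10 = 46.2 < LCL.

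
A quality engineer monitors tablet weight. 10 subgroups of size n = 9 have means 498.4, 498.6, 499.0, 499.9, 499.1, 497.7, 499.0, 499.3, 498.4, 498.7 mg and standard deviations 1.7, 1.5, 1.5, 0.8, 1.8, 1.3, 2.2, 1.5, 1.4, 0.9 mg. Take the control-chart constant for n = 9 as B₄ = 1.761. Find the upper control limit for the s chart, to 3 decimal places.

s̄ = (1.7 + 1.5 + 1.5 + 0.8 + 1.8 + 1.3 + 2.2 + 1.5 + 1.4 + 0.9) / 10 = 1.4600
UCL_s = B₄·s̄ = 1.761 × 1.4600 = 2.5711

2.571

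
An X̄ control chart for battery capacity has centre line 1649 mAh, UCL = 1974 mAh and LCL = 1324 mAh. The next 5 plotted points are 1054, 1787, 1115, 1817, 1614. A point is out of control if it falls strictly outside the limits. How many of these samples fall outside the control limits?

2

Compare each point to [1324, 1974]: sample 1 = 1054 < LCL; sample 3 = 1115 < LCL.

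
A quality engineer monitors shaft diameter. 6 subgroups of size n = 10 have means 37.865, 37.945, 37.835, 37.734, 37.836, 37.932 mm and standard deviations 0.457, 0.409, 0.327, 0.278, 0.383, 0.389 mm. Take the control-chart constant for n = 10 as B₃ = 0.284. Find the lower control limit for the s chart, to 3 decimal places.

s̄ = (0.457 + 0.409 + 0.327 + 0.278 + 0.383 + 0.389) / 6 = 0.3738
LCL_s = B₃·s̄ = 0.284 × 0.3738 = 0.1062

0.106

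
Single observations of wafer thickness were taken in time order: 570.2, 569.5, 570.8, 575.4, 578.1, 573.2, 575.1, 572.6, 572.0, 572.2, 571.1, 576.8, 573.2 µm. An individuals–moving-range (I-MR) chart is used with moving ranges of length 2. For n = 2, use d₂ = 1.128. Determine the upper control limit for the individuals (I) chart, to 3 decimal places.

X̄ = (570.2 + 569.5 + 570.8 + 575.4 + 578.1 + 573.2 + 575.1 + 572.6 + 572.0 + 572.2 + 571.1 + 576.8 + 573.2) / 13 = 573.0923
Moving ranges: 0.7, 1.3, 4.6, 2.7, 4.9, 1.9, 2.5, 0.6, 0.2, 1.1, 5.7, 3.6; M̄R̄ = 29.8000 / 12 = 2.4833
UCL = X̄ + 3·M̄R̄/d₂ = 573.0923 + 3 × 2.4833 / 1.128 = 579.6969

579.697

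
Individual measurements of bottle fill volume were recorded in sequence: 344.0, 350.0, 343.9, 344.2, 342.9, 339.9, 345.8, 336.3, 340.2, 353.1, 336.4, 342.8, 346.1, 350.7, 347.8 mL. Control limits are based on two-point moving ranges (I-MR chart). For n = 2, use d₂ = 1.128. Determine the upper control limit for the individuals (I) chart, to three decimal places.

360.003

X̄ = (344.0 + 350.0 + 343.9 + 344.2 + 342.9 + 339.9 + 345.8 + 336.3 + 340.2 + 353.1 + 336.4 + 342.8 + 346.1 + 350.7 + 347.8) / 15 = 344.2733
Moving ranges: 6.0, 6.1, 0.3, 1.3, 3.0, 5.9, 9.5, 3.9, 12.9, 16.7, 6.4, 3.3, 4.6, 2.9; M̄R̄ = 82.8000 / 14 = 5.9143
UCL = X̄ + 3·M̄R̄/d₂ = 344.2733 + 3 × 5.9143 / 1.128 = 360.0028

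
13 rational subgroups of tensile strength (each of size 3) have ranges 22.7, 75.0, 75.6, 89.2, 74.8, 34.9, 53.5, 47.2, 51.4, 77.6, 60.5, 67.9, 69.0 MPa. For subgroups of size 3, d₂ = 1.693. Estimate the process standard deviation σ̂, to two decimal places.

R̄ = (22.7 + 75.0 + 75.6 + 89.2 + 74.8 + 34.9 + 53.5 + 47.2 + 51.4 + 77.6 + 60.5 + 67.9 + 69.0) / 13 = 61.4846
σ̂ = R̄ / d₂ = 61.4846 / 1.693 = 36.3170

36.32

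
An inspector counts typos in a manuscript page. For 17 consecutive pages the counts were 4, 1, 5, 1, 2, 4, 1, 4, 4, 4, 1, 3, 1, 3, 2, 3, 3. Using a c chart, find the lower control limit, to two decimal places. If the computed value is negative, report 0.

0.00

c̄ = (4 + 1 + 5 + 1 + 2 + 4 + 1 + 4 + 4 + 4 + 1 + 3 + 1 + 3 + 2 + 3 + 3) / 17 = 46 / 17 = 2.7059
LCL = c̄ − 3√c̄ = 2.7059 − 3 × 1.6450 = -2.2290 → 0 (cannot be negative)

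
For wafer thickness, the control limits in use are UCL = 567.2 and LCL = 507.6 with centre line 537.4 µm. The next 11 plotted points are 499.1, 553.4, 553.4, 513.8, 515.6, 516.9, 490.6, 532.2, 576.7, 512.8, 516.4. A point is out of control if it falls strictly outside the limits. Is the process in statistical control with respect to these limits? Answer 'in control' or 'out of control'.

out of control

Compare each point to [507.6, 567.2]: sample 1 = 499.1 < LCL; sample 7 = 490.6 < LCL; sample 9 = 576.7 > UCL.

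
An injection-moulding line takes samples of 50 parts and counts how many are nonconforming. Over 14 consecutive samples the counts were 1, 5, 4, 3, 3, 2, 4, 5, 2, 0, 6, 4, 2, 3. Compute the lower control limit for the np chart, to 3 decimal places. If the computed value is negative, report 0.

p̄ = Σdᵢ / (k·n) = 44 / (14 × 50) = 0.06286
LCL = np̄ − 3·√(np̄(1−p̄)) = 3.1429 − 3 × 1.7162 = -2.0057 → 0 (negative, so LCL = 0)

0.000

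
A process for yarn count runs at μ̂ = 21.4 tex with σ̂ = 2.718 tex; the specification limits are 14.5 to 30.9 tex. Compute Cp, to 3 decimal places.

Cp = (USL − LSL) / (6σ̂) = (30.9 − 14.5) / (6 × 2.718) = 16.4000 / 16.3080 = 1.0056

1.006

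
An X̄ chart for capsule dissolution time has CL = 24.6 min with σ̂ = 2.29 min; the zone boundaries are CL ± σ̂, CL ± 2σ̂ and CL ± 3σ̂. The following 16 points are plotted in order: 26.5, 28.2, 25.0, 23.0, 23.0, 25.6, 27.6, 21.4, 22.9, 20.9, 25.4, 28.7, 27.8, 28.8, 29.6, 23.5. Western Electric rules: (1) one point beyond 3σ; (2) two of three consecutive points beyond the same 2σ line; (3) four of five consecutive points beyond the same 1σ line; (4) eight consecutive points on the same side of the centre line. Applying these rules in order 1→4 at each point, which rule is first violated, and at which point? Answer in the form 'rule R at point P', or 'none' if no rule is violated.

rule 3 at point 15

Zone of each point (C = within 1σ̂, B = 1σ̂–2σ̂, A = 2σ̂–3σ̂, * = beyond 3σ̂; sign = side of CL): 1:+C, 2:+B, 3:+C, 4:-C, 5:-C, 6:+C, 7:+B, 8:-B, 9:-C, 10:-B, 11:+C, 12:+B, 13:+B, 14:+B, 15:+A, 16:-C
Rule 3 (four of five consecutive points beyond the same 1σ limit) is satisfied at point 15.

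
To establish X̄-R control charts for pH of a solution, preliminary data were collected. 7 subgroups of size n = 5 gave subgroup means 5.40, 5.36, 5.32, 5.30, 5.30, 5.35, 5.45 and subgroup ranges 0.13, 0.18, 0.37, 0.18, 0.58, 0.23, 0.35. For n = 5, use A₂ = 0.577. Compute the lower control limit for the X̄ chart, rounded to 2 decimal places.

X̄̄ = (5.40 + 5.36 + 5.32 + 5.30 + 5.30 + 5.35 + 5.45) / 7 = 37.4800 / 7 = 5.3543
R̄ = (0.13 + 0.18 + 0.37 + 0.18 + 0.58 + 0.23 + 0.35) / 7 = 2.0200 / 7 = 0.2886
LCL = X̄̄ − A₂·R̄ = 5.3543 − 0.577 × 0.2886 = 5.1878

5.19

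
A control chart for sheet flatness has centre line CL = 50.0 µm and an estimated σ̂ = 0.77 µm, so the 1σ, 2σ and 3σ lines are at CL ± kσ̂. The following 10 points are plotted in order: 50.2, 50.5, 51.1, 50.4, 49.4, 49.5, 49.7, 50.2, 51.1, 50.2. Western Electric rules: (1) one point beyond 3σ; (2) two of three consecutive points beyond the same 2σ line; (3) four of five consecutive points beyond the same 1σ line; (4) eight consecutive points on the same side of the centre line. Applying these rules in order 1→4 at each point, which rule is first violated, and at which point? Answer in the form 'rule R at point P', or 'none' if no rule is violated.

Zone of each point (C = within 1σ̂, B = 1σ̂–2σ̂, A = 2σ̂–3σ̂, * = beyond 3σ̂; sign = side of CL): 1:+C, 2:+C, 3:+B, 4:+C, 5:-C, 6:-C, 7:-C, 8:+C, 9:+B, 10:+C
No rule fires across all 10 points.

none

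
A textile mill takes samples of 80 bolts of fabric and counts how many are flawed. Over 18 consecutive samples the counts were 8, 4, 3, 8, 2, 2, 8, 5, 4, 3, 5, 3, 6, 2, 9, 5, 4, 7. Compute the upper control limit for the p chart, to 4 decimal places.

0.1415

p̄ = Σdᵢ / (k·n) = 88 / (18 × 80) = 0.06111
UCL = p̄ + 3·√(p̄(1−p̄)/n) = 0.06111 + 3 × √(0.06111×0.93889/80) = 0.06111 + 3 × 0.02678 = 0.14145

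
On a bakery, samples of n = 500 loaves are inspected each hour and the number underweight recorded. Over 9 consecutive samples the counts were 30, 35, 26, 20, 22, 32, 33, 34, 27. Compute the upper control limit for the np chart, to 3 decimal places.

p̄ = Σdᵢ / (k·n) = 259 / (9 × 500) = 0.05756
UCL = np̄ + 3·√(np̄(1−p̄)) = 28.7778 + 3 × √(28.7778×0.94244) = 28.7778 + 3 × 5.2078 = 44.4013

44.401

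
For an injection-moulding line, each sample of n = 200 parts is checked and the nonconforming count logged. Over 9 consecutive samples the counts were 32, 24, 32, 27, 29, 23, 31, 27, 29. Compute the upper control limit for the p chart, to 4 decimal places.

0.2150

p̄ = Σdᵢ / (k·n) = 254 / (9 × 200) = 0.14111
UCL = p̄ + 3·√(p̄(1−p̄)/n) = 0.14111 + 3 × √(0.14111×0.85889/200) = 0.14111 + 3 × 0.02462 = 0.21496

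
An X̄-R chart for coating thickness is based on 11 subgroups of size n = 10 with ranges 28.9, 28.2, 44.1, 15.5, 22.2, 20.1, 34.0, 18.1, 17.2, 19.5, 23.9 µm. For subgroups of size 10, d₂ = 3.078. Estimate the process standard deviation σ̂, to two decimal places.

R̄ = (28.9 + 28.2 + 44.1 + 15.5 + 22.2 + 20.1 + 34.0 + 18.1 + 17.2 + 19.5 + 23.9) / 11 = 24.7000
σ̂ = R̄ / d₂ = 24.7000 / 3.078 = 8.0247

8.02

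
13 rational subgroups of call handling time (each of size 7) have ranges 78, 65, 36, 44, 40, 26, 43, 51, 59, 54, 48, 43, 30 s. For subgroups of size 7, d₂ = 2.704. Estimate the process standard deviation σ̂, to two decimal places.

17.55

R̄ = (78 + 65 + 36 + 44 + 40 + 26 + 43 + 51 + 59 + 54 + 48 + 43 + 30) / 13 = 47.4615
σ̂ = R̄ / d₂ = 47.4615 / 2.704 = 17.5523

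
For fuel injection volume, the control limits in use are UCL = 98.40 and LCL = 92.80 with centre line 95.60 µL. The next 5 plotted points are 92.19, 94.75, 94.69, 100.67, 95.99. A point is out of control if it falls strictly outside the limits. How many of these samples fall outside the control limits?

Compare each point to [92.80, 98.40]: sample 1 = 92.19 < LCL; sample 4 = 100.67 > UCL.

2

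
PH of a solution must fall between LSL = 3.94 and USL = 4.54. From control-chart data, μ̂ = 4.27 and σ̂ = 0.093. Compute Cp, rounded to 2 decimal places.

1.08

Cp = (USL − LSL) / (6σ̂) = (4.54 − 3.94) / (6 × 0.093) = 0.6000 / 0.5580 = 1.0753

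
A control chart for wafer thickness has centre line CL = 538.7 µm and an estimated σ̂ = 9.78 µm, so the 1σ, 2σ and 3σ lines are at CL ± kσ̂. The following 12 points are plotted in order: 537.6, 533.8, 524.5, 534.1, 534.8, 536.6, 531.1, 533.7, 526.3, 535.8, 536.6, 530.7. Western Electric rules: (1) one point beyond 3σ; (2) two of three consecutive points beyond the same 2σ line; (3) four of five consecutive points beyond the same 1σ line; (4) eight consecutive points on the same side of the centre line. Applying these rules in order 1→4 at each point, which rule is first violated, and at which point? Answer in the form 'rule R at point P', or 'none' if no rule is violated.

Zone of each point (C = within 1σ̂, B = 1σ̂–2σ̂, A = 2σ̂–3σ̂, * = beyond 3σ̂; sign = side of CL): 1:-C, 2:-C, 3:-B, 4:-C, 5:-C, 6:-C, 7:-C, 8:-C, 9:-B, 10:-C, 11:-C, 12:-C
Rule 4 (eight consecutive points on the same side of the centre line) is satisfied at point 8.

rule 4 at point 8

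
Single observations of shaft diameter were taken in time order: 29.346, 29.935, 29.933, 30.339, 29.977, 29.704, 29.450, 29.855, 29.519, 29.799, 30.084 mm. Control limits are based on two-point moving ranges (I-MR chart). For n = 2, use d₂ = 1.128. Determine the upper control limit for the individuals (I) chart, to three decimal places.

30.662

X̄ = (29.346 + 29.935 + 29.933 + 30.339 + 29.977 + 29.704 + 29.450 + 29.855 + 29.519 + 29.799 + 30.084) / 11 = 29.8128
Moving ranges: 0.589, 0.002, 0.406, 0.362, 0.273, 0.254, 0.405, 0.336, 0.280, 0.285; M̄R̄ = 3.1920 / 10 = 0.3192
UCL = X̄ + 3·M̄R̄/d₂ = 29.8128 + 3 × 0.3192 / 1.128 = 30.6618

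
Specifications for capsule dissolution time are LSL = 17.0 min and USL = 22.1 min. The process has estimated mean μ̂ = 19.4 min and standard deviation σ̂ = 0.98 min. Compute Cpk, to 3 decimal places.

Cpu = (USL − μ̂) / (3σ̂) = (22.1 − 19.4) / (3 × 0.98) = 0.9184; Cpl = (μ̂ − LSL) / (3σ̂) = (19.4 − 17.0) / (3 × 0.98) = 0.8163; Cpk = min(Cpu, Cpl) = 0.8163

0.816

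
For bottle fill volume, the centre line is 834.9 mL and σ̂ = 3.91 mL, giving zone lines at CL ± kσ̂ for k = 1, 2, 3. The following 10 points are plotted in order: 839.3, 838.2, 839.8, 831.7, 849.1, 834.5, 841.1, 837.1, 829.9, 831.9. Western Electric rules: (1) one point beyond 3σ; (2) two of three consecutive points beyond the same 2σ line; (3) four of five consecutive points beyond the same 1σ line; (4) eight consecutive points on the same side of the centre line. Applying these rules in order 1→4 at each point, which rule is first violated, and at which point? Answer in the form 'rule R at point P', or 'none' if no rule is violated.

rule 1 at point 5

Zone of each point (C = within 1σ̂, B = 1σ̂–2σ̂, A = 2σ̂–3σ̂, * = beyond 3σ̂; sign = side of CL): 1:+B, 2:+C, 3:+B, 4:-C, 5:+*, 6:-C, 7:+B, 8:+C, 9:-B, 10:-C
Rule 1 (one point beyond the 3σ limits) is satisfied at point 5.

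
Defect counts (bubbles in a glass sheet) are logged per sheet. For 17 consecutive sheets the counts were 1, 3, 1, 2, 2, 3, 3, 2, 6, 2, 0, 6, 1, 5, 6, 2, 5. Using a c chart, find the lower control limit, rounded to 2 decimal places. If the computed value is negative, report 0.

0.00

c̄ = (1 + 3 + 1 + 2 + 2 + 3 + 3 + 2 + 6 + 2 + 0 + 6 + 1 + 5 + 6 + 2 + 5) / 17 = 50 / 17 = 2.9412
LCL = c̄ − 3√c̄ = 2.9412 − 3 × 1.7150 = -2.2038 → 0 (cannot be negative)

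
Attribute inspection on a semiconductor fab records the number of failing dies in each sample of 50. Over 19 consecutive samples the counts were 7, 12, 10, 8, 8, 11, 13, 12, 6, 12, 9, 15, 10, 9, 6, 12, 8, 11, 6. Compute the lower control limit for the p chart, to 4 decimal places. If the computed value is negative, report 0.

p̄ = Σdᵢ / (k·n) = 185 / (19 × 50) = 0.19474
LCL = p̄ − 3·√(p̄(1−p̄)/n) = 0.19474 − 3 × 0.05600 = 0.02673

0.0267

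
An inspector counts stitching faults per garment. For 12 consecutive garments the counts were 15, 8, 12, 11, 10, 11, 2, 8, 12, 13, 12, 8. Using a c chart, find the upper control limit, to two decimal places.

19.73

c̄ = (15 + 8 + 12 + 11 + 10 + 11 + 2 + 8 + 12 + 13 + 12 + 8) / 12 = 122 / 12 = 10.1667
UCL = c̄ + 3√c̄ = 10.1667 + 3 × √10.1667 = 10.1667 + 3 × 3.1885 = 19.7322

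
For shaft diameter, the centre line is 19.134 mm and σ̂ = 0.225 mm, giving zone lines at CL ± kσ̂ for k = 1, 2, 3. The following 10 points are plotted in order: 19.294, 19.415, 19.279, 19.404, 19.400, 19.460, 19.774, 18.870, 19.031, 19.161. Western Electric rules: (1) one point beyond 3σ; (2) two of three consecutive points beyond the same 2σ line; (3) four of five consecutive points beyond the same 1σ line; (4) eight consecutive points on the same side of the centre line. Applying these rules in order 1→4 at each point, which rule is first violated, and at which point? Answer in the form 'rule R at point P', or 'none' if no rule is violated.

rule 3 at point 6

Zone of each point (C = within 1σ̂, B = 1σ̂–2σ̂, A = 2σ̂–3σ̂, * = beyond 3σ̂; sign = side of CL): 1:+C, 2:+B, 3:+C, 4:+B, 5:+B, 6:+B, 7:+A, 8:-B, 9:-C, 10:+C
Rule 3 (four of five consecutive points beyond the same 1σ limit) is satisfied at point 6.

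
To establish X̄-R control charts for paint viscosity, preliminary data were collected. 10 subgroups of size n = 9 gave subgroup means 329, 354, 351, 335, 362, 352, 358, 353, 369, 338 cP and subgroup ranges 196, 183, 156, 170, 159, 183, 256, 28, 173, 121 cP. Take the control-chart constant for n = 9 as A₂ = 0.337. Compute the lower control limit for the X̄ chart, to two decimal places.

X̄̄ = (329 + 354 + 351 + 335 + 362 + 352 + 358 + 353 + 369 + 338) / 10 = 3501.0000 / 10 = 350.1000
R̄ = (196 + 183 + 156 + 170 + 159 + 183 + 256 + 28 + 173 + 121) / 10 = 1625.0000 / 10 = 162.5000
LCL = X̄̄ − A₂·R̄ = 350.1000 − 0.337 × 162.5000 = 295.3375

295.34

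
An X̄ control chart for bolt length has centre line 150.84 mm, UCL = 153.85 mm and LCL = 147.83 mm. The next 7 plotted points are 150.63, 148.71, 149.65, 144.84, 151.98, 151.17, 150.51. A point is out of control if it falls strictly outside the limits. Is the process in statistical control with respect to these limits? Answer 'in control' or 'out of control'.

Compare each point to [147.83, 153.85]: sample 4 = 144.84 < LCL.

out of control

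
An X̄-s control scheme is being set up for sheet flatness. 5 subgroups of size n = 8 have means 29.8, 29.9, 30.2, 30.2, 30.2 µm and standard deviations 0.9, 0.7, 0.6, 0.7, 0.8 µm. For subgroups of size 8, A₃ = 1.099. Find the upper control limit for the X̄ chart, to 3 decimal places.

X̄̄ = (29.8 + 29.9 + 30.2 + 30.2 + 30.2) / 5 = 30.0600
s̄ = (0.9 + 0.7 + 0.6 + 0.7 + 0.8) / 5 = 0.7400
UCL = X̄̄ + A₃·s̄ = 30.0600 + 1.099 × 0.7400 = 30.8733

30.873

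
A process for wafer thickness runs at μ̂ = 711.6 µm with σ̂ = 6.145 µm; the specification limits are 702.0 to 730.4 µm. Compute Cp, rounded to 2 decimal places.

Cp = (USL − LSL) / (6σ̂) = (730.4 − 702.0) / (6 × 6.145) = 28.4000 / 36.8700 = 0.7703

0.77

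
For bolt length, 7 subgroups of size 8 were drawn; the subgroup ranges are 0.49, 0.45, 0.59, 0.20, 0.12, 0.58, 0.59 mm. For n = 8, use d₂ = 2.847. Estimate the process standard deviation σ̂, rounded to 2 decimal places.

0.15

R̄ = (0.49 + 0.45 + 0.59 + 0.20 + 0.12 + 0.58 + 0.59) / 7 = 0.4314
σ̂ = R̄ / d₂ = 0.4314 / 2.847 = 0.1515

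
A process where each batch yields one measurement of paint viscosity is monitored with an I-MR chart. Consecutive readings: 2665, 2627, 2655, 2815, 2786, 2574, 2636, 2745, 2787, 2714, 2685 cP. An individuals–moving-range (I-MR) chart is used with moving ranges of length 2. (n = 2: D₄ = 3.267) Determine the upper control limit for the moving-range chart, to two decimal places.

255.48

Moving ranges: 38, 28, 160, 29, 212, 62, 109, 42, 73, 29; M̄R̄ = 782.0000 / 10 = 78.2000
UCL_MR = D₄·M̄R̄ = 3.267 × 78.2000 = 255.4794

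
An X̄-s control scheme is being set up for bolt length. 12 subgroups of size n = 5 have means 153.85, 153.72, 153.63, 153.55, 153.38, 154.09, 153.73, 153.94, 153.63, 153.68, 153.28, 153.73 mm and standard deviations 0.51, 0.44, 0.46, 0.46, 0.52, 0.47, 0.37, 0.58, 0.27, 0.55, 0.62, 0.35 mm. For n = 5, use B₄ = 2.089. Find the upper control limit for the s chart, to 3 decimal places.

s̄ = (0.51 + 0.44 + 0.46 + 0.46 + 0.52 + 0.47 + 0.37 + 0.58 + 0.27 + 0.55 + 0.62 + 0.35) / 12 = 0.4667
UCL_s = B₄·s̄ = 2.089 × 0.4667 = 0.9749

0.975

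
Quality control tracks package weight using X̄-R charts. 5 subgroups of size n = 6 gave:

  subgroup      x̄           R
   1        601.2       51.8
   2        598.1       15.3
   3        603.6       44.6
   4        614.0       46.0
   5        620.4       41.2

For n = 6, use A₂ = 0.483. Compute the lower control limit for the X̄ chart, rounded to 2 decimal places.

588.25

X̄̄ = (601.2 + 598.1 + 603.6 + 614.0 + 620.4) / 5 = 3037.3000 / 5 = 607.4600
R̄ = (51.8 + 15.3 + 44.6 + 46.0 + 41.2) / 5 = 198.9000 / 5 = 39.7800
LCL = X̄̄ − A₂·R̄ = 607.4600 − 0.483 × 39.7800 = 588.2463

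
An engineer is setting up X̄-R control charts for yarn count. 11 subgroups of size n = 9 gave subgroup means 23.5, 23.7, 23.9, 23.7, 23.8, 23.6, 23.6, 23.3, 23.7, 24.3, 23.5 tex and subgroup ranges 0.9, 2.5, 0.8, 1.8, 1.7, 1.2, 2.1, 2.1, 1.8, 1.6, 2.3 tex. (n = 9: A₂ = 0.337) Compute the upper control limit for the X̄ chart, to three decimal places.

24.267

X̄̄ = (23.5 + 23.7 + 23.9 + 23.7 + 23.8 + 23.6 + 23.6 + 23.3 + 23.7 + 24.3 + 23.5) / 11 = 260.6000 / 11 = 23.6909
R̄ = (0.9 + 2.5 + 0.8 + 1.8 + 1.7 + 1.2 + 2.1 + 2.1 + 1.8 + 1.6 + 2.3) / 11 = 18.8000 / 11 = 1.7091
UCL = X̄̄ + A₂·R̄ = 23.6909 + 0.337 × 1.7091 = 24.2669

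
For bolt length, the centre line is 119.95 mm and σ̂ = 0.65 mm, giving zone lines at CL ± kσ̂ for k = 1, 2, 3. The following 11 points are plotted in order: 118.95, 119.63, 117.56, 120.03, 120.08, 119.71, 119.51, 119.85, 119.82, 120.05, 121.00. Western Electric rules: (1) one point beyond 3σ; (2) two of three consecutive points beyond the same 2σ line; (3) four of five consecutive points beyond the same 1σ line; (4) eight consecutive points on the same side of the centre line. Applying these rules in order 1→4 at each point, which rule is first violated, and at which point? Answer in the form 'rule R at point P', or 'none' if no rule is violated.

rule 1 at point 3

Zone of each point (C = within 1σ̂, B = 1σ̂–2σ̂, A = 2σ̂–3σ̂, * = beyond 3σ̂; sign = side of CL): 1:-B, 2:-C, 3:-*, 4:+C, 5:+C, 6:-C, 7:-C, 8:-C, 9:-C, 10:+C, 11:+B
Rule 1 (one point beyond the 3σ limits) is satisfied at point 3.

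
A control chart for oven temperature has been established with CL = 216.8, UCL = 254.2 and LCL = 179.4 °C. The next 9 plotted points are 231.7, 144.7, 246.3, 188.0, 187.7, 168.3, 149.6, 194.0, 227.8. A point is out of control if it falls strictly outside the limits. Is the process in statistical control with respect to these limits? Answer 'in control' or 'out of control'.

Compare each point to [179.4, 254.2]: sample 2 = 144.7 < LCL; sample 6 = 168.3 < LCL; sample 7 = 149.6 < LCL.

out of control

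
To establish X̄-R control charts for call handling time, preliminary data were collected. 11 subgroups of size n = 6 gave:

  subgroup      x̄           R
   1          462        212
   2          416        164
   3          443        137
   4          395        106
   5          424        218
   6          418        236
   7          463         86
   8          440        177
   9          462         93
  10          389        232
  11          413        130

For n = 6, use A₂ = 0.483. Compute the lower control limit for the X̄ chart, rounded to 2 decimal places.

350.90

X̄̄ = (462 + 416 + 443 + 395 + 424 + 418 + 463 + 440 + 462 + 389 + 413) / 11 = 4725.0000 / 11 = 429.5455
R̄ = (212 + 164 + 137 + 106 + 218 + 236 + 86 + 177 + 93 + 232 + 130) / 11 = 1791.0000 / 11 = 162.8182
LCL = X̄̄ − A₂·R̄ = 429.5455 − 0.483 × 162.8182 = 350.9043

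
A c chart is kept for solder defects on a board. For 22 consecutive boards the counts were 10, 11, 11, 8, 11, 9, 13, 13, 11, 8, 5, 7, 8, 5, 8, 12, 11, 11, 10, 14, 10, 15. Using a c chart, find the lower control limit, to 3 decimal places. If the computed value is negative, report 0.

c̄ = (10 + 11 + 11 + 8 + 11 + 9 + 13 + 13 + 11 + 8 + 5 + 7 + 8 + 5 + 8 + 12 + 11 + 11 + 10 + 14 + 10 + 15) / 22 = 221 / 22 = 10.0455
LCL = c̄ − 3√c̄ = 10.0455 − 3 × 3.1695 = 0.5371

0.537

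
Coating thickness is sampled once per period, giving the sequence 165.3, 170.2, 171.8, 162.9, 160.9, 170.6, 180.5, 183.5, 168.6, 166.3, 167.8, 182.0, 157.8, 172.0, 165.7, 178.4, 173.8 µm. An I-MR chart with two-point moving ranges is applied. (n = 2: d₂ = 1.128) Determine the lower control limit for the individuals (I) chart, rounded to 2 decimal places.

148.05

X̄ = (165.3 + 170.2 + 171.8 + 162.9 + 160.9 + 170.6 + 180.5 + 183.5 + 168.6 + 166.3 + 167.8 + 182.0 + 157.8 + 172.0 + 165.7 + 178.4 + 173.8) / 17 = 170.4765
Moving ranges: 4.9, 1.6, 8.9, 2.0, 9.7, 9.9, 3.0, 14.9, 2.3, 1.5, 14.2, 24.2, 14.2, 6.3, 12.7, 4.6; M̄R̄ = 134.9000 / 16 = 8.4313
LCL = X̄ − 3·M̄R̄/d₂ = 170.4765 − 3 × 8.4313 / 1.128 = 148.0529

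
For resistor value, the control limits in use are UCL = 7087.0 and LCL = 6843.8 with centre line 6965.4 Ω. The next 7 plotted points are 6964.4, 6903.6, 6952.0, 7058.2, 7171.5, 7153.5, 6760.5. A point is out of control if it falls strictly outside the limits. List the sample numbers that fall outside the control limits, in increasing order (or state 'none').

5, 6, 7

Compare each point to [6843.8, 7087.0]: sample 5 = 7171.5 > UCL; sample 6 = 7153.5 > UCL; sample 7 = 6760.5 < LCL.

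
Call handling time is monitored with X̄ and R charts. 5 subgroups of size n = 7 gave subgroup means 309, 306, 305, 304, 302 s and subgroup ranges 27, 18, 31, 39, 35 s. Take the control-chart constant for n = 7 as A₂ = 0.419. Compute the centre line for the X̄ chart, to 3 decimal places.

X̄̄ = (309 + 306 + 305 + 304 + 302) / 5 = 1526.0000 / 5 = 305.2000
CL = X̄̄ = 305.2000

305.200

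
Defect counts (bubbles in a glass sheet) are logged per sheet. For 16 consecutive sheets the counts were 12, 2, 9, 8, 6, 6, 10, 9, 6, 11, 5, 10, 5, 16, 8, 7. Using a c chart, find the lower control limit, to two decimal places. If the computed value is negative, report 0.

0.00

c̄ = (12 + 2 + 9 + 8 + 6 + 6 + 10 + 9 + 6 + 11 + 5 + 10 + 5 + 16 + 8 + 7) / 16 = 130 / 16 = 8.1250
LCL = c̄ − 3√c̄ = 8.1250 − 3 × 2.8504 = -0.4263 → 0 (cannot be negative)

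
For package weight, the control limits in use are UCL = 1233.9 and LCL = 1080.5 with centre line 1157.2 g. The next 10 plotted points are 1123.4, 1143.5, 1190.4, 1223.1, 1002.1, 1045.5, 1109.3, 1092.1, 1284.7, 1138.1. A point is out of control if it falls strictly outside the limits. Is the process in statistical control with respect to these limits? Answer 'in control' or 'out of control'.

Compare each point to [1080.5, 1233.9]: sample 5 = 1002.1 < LCL; sample 6 = 1045.5 < LCL; sample 9 = 1284.7 > UCL.

out of control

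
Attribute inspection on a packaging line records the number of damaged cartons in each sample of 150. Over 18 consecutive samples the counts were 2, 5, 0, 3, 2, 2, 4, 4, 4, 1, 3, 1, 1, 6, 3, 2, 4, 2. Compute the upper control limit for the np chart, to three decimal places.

p̄ = Σdᵢ / (k·n) = 49 / (18 × 150) = 0.01815
UCL = np̄ + 3·√(np̄(1−p̄)) = 2.7222 + 3 × √(2.7222×0.98185) = 2.7222 + 3 × 1.6349 = 7.6268

7.627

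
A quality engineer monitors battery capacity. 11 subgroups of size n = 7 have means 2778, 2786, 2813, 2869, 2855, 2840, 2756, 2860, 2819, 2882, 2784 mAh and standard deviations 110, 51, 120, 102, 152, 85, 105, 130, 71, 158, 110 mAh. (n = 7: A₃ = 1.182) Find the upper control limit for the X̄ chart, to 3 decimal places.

X̄̄ = (2778 + 2786 + 2813 + 2869 + 2855 + 2840 + 2756 + 2860 + 2819 + 2882 + 2784) / 11 = 2822.0000
s̄ = (110 + 51 + 120 + 102 + 152 + 85 + 105 + 130 + 71 + 158 + 110) / 11 = 108.5455
UCL = X̄̄ + A₃·s̄ = 2822.0000 + 1.182 × 108.5455 = 2950.3007

2950.301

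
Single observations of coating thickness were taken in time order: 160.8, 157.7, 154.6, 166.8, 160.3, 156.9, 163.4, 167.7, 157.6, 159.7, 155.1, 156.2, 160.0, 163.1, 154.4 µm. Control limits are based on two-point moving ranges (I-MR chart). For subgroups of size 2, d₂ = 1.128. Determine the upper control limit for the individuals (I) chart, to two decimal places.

173.41

X̄ = (160.8 + 157.7 + 154.6 + 166.8 + 160.3 + 156.9 + 163.4 + 167.7 + 157.6 + 159.7 + 155.1 + 156.2 + 160.0 + 163.1 + 154.4) / 15 = 159.6200
Moving ranges: 3.1, 3.1, 12.2, 6.5, 3.4, 6.5, 4.3, 10.1, 2.1, 4.6, 1.1, 3.8, 3.1, 8.7; M̄R̄ = 72.6000 / 14 = 5.1857
UCL = X̄ + 3·M̄R̄/d₂ = 159.6200 + 3 × 5.1857 / 1.128 = 173.4118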